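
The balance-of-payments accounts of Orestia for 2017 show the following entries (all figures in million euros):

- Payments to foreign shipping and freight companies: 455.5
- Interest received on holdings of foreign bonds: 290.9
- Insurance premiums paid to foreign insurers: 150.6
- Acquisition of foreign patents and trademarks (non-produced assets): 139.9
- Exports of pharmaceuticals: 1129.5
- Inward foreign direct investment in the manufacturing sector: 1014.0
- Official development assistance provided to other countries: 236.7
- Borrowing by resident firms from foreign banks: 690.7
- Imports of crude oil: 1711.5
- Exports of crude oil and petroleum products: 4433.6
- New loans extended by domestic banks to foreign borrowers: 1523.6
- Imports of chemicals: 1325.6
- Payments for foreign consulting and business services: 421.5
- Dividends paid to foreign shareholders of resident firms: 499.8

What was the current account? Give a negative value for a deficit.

1052.8

Goods: -1711.5 - 1325.6 + 4433.6 + 1129.5 = 2526.0
Services: -150.6 - 455.5 - 421.5 = -1027.6
Primary income: 290.9 - 499.8 = -208.9
Secondary income: -236.7
Current account = 2526.0 + (-1027.6) + (-208.9) + (-236.7) = 1052.8
(Excluded from the current account — capital account: acquisition of foreign patents and trademarks (non-produced assets) 139.9; financial account: inward foreign direct investment in the manufacturing sector 1014.0, borrowing by resident firms from foreign banks 690.7, new loans extended by domestic banks to foreign borrowers 1523.6.)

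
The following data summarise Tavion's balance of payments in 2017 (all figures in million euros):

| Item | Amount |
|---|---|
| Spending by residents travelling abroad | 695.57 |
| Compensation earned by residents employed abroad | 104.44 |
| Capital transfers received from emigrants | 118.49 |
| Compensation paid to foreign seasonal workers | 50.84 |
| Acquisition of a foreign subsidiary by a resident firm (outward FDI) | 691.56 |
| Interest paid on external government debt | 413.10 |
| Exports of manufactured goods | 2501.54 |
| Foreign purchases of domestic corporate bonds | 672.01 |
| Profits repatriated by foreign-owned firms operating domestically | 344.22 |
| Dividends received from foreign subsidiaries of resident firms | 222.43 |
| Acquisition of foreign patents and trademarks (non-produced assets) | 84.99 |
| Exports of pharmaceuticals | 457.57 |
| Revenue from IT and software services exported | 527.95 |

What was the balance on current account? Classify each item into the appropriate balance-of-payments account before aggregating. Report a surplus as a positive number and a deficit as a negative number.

2310.20

Goods: 457.57 + 2501.54 = 2959.11
Services: -695.57 + 527.95 = -167.62
Primary income: 104.44 - 344.22 - 50.84 + 222.43 - 413.10 = -481.29
Current account = 2959.11 + (-167.62) + (-481.29) = 2310.20
(Excluded from the current account — capital account: capital transfers received from emigrants 118.49, acquisition of foreign patents and trademarks (non-produced assets) 84.99; financial account: acquisition of a foreign subsidiary by a resident firm (outward FDI) 691.56, foreign purchases of domestic corporate bonds 672.01.)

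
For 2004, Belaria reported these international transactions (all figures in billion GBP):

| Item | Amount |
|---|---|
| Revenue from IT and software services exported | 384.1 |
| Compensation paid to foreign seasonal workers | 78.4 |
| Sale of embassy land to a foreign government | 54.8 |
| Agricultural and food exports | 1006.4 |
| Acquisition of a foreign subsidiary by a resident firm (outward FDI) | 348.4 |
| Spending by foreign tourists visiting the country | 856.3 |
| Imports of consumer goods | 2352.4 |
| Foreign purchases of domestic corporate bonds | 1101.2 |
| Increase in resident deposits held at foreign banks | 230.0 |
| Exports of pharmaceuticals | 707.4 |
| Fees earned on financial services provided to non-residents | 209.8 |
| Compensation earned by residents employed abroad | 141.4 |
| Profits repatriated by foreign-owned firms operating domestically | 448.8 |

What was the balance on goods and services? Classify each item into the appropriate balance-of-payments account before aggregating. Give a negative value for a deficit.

Goods: -2352.4 + 1006.4 + 707.4 = -638.6
Services: 209.8 + 856.3 + 384.1 = 1450.2
Trade balance = -638.6 + 1450.2 = 811.6
(Excluded from the trade balance — primary income: compensation paid to foreign seasonal workers 78.4, compensation earned by residents employed abroad 141.4, profits repatriated by foreign-owned firms operating domestically 448.8; capital account: sale of embassy land to a foreign government 54.8; financial account: acquisition of a foreign subsidiary by a resident firm (outward FDI) 348.4, foreign purchases of domestic corporate bonds 1101.2, increase in resident deposits held at foreign banks 230.0.)

811.6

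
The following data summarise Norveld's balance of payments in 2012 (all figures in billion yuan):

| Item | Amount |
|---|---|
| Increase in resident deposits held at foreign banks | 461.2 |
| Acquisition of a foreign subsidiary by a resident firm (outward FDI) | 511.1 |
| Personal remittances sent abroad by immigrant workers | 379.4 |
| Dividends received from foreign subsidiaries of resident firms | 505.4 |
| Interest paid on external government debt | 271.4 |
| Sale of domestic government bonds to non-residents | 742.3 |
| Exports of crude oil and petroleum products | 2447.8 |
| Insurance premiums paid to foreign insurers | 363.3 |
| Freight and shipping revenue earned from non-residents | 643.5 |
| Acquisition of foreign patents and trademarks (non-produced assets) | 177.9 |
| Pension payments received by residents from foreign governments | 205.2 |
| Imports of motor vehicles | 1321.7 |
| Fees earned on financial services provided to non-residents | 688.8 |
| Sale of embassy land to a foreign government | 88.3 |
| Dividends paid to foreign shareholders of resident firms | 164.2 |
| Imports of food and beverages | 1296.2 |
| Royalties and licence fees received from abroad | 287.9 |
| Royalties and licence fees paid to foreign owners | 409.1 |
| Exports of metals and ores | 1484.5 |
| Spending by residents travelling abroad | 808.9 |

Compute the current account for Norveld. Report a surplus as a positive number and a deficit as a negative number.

Goods: 2447.8 - 1321.7 + 1484.5 - 1296.2 = 1314.4
Services: 643.5 - 409.1 - 808.9 + 287.9 + 688.8 - 363.3 = 38.9
Primary income: -164.2 - 271.4 + 505.4 = 69.8
Secondary income: -379.4 + 205.2 = -174.2
Current account = 1314.4 + 38.9 + 69.8 + (-174.2) = 1248.9
(Excluded from the current account — financial account: increase in resident deposits held at foreign banks 461.2, acquisition of a foreign subsidiary by a resident firm (outward FDI) 511.1, sale of domestic government bonds to non-residents 742.3; capital account: acquisition of foreign patents and trademarks (non-produced assets) 177.9, sale of embassy land to a foreign government 88.3.)

1248.9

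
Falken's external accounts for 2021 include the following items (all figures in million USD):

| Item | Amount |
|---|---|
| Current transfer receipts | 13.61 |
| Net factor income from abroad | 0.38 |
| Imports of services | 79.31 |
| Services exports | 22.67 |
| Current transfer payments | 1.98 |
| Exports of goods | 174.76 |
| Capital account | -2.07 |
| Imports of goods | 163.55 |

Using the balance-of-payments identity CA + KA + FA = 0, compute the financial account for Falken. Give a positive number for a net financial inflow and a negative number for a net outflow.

Goods balance = 174.76 - 163.55 = 11.21
Services balance = 22.67 - 79.31 = -56.64
Trade balance (goods + services) = 11.21 + (-56.64) = -45.43
Net primary income = 0.38
Net secondary income = 13.61 - 1.98 = 11.63
Current account = -45.43 + 0.38 + 11.63 = -33.42
Financial account = -(-33.42 + (-2.07)) = 35.49

35.49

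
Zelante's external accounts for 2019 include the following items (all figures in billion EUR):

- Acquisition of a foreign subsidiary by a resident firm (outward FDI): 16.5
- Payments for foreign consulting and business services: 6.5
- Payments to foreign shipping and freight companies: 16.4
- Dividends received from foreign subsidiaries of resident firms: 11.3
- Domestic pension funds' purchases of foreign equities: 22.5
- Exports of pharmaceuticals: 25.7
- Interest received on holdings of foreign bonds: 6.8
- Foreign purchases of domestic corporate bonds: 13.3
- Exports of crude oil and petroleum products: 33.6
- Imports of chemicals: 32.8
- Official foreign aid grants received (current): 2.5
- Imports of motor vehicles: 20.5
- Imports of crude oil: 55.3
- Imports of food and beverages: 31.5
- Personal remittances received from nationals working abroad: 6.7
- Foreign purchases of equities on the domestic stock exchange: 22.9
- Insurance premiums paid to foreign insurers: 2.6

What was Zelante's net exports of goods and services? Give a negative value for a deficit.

-106.3

Goods: 33.6 - 20.5 - 55.3 - 32.8 + 25.7 - 31.5 = -80.8
Services: -6.5 - 16.4 - 2.6 = -25.5
Trade balance = -80.8 + (-25.5) = -106.3
(Excluded from the trade balance — financial account: acquisition of a foreign subsidiary by a resident firm (outward FDI) 16.5, domestic pension funds' purchases of foreign equities 22.5, foreign purchases of domestic corporate bonds 13.3, foreign purchases of equities on the domestic stock exchange 22.9; primary income: dividends received from foreign subsidiaries of resident firms 11.3, interest received on holdings of foreign bonds 6.8; secondary income: official foreign aid grants received (current) 2.5, personal remittances received from nationals working abroad 6.7.)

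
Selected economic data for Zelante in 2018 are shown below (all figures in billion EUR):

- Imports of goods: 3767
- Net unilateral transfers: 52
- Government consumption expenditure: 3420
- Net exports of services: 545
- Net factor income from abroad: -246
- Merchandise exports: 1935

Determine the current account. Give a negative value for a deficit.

-1481

Goods balance = 1935 - 3767 = -1832
Services balance = 545
Trade balance (goods + services) = -1832 + 545 = -1287
Net primary income = -246
Net secondary income = 52
Current account = -1287 + (-246) + 52 = -1481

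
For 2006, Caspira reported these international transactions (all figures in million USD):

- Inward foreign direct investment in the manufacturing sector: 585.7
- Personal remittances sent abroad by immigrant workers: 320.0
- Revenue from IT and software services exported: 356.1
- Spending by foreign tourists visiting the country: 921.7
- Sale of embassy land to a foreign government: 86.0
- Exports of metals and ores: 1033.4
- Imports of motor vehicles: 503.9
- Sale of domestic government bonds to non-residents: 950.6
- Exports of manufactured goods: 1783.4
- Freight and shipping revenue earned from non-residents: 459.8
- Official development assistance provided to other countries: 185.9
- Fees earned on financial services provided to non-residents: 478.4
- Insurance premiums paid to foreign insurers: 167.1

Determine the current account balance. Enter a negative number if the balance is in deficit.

Goods: 1033.4 + 1783.4 - 503.9 = 2312.9
Services: 356.1 + 459.8 + 921.7 - 167.1 + 478.4 = 2048.9
Secondary income: -185.9 - 320.0 = -505.9
Current account = 2312.9 + 2048.9 + (-505.9) = 3855.9
(Excluded from the current account — financial account: inward foreign direct investment in the manufacturing sector 585.7, sale of domestic government bonds to non-residents 950.6; capital account: sale of embassy land to a foreign government 86.0.)

3855.9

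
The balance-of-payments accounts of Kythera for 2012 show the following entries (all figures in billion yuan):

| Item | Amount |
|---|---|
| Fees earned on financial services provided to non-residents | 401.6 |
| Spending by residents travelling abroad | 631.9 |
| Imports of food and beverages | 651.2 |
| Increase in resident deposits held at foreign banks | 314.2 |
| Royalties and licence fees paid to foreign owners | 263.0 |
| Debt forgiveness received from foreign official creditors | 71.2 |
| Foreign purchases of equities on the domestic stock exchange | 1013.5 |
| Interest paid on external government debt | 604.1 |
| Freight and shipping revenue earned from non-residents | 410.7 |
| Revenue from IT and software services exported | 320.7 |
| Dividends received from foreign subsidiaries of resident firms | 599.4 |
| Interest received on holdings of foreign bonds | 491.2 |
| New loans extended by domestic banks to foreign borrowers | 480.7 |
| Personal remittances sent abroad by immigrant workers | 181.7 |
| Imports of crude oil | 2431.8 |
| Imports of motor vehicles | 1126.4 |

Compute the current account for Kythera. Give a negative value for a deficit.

-3666.5

Goods: -651.2 - 2431.8 - 1126.4 = -4209.4
Services: -263.0 + 320.7 - 631.9 + 401.6 + 410.7 = 238.1
Primary income: -604.1 + 599.4 + 491.2 = 486.5
Secondary income: -181.7
Current account = (-4209.4) + 238.1 + 486.5 + (-181.7) = -3666.5
(Excluded from the current account — financial account: increase in resident deposits held at foreign banks 314.2, foreign purchases of equities on the domestic stock exchange 1013.5, new loans extended by domestic banks to foreign borrowers 480.7; capital account: debt forgiveness received from foreign official creditors 71.2.)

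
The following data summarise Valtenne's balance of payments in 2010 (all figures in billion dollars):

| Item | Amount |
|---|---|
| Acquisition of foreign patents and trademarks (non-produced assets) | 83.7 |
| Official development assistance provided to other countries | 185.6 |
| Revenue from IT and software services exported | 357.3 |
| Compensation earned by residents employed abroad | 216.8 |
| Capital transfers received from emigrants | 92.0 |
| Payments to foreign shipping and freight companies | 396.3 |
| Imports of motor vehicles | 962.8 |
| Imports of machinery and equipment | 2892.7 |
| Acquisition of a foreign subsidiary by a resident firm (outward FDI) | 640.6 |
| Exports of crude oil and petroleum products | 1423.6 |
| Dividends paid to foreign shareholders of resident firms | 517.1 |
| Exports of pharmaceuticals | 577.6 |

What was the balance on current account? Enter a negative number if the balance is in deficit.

Goods: -962.8 - 2892.7 + 577.6 + 1423.6 = -1854.3
Services: 357.3 - 396.3 = -39.0
Primary income: 216.8 - 517.1 = -300.3
Secondary income: -185.6
Current account = (-1854.3) + (-39.0) + (-300.3) + (-185.6) = -2379.2
(Excluded from the current account — capital account: acquisition of foreign patents and trademarks (non-produced assets) 83.7, capital transfers received from emigrants 92.0; financial account: acquisition of a foreign subsidiary by a resident firm (outward FDI) 640.6.)

-2379.2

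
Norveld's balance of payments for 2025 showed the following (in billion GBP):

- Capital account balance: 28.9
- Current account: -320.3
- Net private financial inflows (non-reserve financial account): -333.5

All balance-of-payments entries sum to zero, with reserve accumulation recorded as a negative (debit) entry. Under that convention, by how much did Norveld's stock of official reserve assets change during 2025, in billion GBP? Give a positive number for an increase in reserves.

Official reserve transactions balance = -((-320.3) + 28.9 + (-333.5)) = 624.9
An accumulation of reserves is recorded as a debit (negative entry), so the change in the stock of reserves is the negative of that balance.
Change in official reserves = -(624.9) = -624.9

-624.9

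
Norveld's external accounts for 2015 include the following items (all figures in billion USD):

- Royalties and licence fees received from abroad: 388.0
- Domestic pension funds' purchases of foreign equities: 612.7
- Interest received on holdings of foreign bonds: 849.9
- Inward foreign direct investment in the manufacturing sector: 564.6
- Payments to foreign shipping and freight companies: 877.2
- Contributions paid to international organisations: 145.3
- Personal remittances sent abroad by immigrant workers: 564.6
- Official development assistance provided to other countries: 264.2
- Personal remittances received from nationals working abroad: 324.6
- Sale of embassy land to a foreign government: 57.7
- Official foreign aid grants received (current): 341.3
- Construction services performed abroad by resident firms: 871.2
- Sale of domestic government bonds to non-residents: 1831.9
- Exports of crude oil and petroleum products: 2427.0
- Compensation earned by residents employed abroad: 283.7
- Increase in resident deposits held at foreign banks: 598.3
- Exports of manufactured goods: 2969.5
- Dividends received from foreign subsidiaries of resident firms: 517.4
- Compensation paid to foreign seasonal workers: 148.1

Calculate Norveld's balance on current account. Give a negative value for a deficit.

6973.2

Goods: 2427.0 + 2969.5 = 5396.5
Services: -877.2 + 871.2 + 388.0 = 382.0
Primary income: 849.9 + 517.4 + 283.7 - 148.1 = 1502.9
Secondary income: -264.2 + 324.6 - 145.3 + 341.3 - 564.6 = -308.2
Current account = 5396.5 + 382.0 + 1502.9 + (-308.2) = 6973.2
(Excluded from the current account — financial account: domestic pension funds' purchases of foreign equities 612.7, inward foreign direct investment in the manufacturing sector 564.6, sale of domestic government bonds to non-residents 1831.9, increase in resident deposits held at foreign banks 598.3; capital account: sale of embassy land to a foreign government 57.7.)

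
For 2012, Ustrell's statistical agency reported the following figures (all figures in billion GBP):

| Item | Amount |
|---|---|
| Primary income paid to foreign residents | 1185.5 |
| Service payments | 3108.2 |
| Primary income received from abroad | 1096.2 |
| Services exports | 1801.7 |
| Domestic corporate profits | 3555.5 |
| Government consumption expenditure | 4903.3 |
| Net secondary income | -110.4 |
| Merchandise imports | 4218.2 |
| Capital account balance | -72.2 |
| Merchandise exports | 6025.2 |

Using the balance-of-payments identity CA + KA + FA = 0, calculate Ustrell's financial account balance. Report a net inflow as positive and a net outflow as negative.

Goods balance = 6025.2 - 4218.2 = 1807.0
Services balance = 1801.7 - 3108.2 = -1306.5
Trade balance (goods + services) = 1807.0 + (-1306.5) = 500.5
Net primary income = 1096.2 - 1185.5 = -89.3
Net secondary income = -110.4
Current account = 500.5 + (-89.3) + (-110.4) = 300.8
Financial account = -(300.8 + (-72.2)) = -228.6

-228.6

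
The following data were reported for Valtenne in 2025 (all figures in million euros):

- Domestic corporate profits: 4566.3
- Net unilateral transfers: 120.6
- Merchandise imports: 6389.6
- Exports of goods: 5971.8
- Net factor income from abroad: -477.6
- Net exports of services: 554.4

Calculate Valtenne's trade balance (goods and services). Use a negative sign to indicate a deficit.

136.6

Goods balance = 5971.8 - 6389.6 = -417.8
Services balance = 554.4
Trade balance (goods + services) = -417.8 + 554.4 = 136.6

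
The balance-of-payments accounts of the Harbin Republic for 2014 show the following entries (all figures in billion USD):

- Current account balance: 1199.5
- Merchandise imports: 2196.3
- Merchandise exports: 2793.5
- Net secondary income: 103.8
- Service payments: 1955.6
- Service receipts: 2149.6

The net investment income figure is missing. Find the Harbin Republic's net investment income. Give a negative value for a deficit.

Current account = goods balance + services balance + net primary income + net secondary income
Sum of the known components = 895.0
Net investment income = CA - (known components) = 1199.5 - 895.0 = 304.5

304.5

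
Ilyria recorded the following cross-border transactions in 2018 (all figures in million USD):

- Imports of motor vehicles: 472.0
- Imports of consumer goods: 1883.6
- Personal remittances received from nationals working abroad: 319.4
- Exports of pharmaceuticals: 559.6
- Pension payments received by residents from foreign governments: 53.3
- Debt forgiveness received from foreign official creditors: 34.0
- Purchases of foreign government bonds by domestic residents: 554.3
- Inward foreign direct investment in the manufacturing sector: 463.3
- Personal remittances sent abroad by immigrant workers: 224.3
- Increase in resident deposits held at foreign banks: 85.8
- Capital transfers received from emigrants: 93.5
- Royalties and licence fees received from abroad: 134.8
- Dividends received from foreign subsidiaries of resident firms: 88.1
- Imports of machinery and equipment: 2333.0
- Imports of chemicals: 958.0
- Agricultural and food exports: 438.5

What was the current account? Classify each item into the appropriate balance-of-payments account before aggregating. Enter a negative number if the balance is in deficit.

Goods: 438.5 - 958.0 + 559.6 - 2333.0 - 1883.6 - 472.0 = -4648.5
Services: 134.8
Primary income: 88.1
Secondary income: 53.3 - 224.3 + 319.4 = 148.4
Current account = (-4648.5) + 134.8 + 88.1 + 148.4 = -4277.2
(Excluded from the current account — capital account: debt forgiveness received from foreign official creditors 34.0, capital transfers received from emigrants 93.5; financial account: purchases of foreign government bonds by domestic residents 554.3, inward foreign direct investment in the manufacturing sector 463.3, increase in resident deposits held at foreign banks 85.8.)

-4277.2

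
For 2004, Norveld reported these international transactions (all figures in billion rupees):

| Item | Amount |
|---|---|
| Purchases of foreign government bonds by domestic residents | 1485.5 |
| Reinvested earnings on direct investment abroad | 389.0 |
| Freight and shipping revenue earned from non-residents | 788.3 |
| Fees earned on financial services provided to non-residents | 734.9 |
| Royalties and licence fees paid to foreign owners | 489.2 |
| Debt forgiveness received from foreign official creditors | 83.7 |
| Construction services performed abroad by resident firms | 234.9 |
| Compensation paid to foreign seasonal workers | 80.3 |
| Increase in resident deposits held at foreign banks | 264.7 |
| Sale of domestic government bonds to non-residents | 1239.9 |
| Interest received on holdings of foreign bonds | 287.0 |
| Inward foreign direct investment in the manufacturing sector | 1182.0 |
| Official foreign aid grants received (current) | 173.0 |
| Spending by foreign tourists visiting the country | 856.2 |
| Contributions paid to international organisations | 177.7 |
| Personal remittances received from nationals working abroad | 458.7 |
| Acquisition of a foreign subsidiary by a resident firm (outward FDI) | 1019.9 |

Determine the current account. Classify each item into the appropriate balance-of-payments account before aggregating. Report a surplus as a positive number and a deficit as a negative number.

Services: -489.2 + 856.2 + 234.9 + 788.3 + 734.9 = 2125.1
Primary income: -80.3 + 389.0 + 287.0 = 595.7
Secondary income: 458.7 + 173.0 - 177.7 = 454.0
Current account = 2125.1 + 595.7 + 454.0 = 3174.8
(Excluded from the current account — financial account: purchases of foreign government bonds by domestic residents 1485.5, increase in resident deposits held at foreign banks 264.7, sale of domestic government bonds to non-residents 1239.9, inward foreign direct investment in the manufacturing sector 1182.0, acquisition of a foreign subsidiary by a resident firm (outward FDI) 1019.9; capital account: debt forgiveness received from foreign official creditors 83.7.)

3174.8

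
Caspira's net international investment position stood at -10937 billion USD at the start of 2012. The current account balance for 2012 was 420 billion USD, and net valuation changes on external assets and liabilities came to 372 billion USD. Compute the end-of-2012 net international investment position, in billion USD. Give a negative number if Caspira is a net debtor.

Change in NIIP = current account + net valuation change = 420 + 372 = 792
End-of-year NIIP = -10937 + 792 = -10145

-10145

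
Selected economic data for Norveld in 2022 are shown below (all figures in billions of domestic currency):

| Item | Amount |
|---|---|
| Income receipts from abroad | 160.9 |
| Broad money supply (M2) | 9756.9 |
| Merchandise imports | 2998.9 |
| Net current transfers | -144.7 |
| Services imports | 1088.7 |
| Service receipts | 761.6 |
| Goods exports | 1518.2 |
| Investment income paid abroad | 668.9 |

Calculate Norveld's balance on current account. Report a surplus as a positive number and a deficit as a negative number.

Goods balance = 1518.2 - 2998.9 = -1480.7
Services balance = 761.6 - 1088.7 = -327.1
Trade balance (goods + services) = -1480.7 + (-327.1) = -1807.8
Net primary income = 160.9 - 668.9 = -508.0
Net secondary income = -144.7
Current account = -1807.8 + (-508.0) + (-144.7) = -2460.5

-2460.5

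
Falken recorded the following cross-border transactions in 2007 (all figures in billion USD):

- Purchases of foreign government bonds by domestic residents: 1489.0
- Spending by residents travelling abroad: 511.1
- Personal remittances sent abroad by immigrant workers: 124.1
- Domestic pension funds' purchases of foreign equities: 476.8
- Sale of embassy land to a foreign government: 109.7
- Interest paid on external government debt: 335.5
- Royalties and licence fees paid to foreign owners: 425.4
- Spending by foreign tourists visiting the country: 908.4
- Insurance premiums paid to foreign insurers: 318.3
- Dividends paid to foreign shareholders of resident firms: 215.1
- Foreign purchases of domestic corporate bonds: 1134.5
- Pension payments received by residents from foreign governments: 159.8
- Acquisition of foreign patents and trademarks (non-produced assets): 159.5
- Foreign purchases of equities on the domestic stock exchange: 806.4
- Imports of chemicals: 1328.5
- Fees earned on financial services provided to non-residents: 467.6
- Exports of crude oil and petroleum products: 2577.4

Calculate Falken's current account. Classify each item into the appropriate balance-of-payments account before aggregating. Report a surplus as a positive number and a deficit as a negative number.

855.2

Goods: -1328.5 + 2577.4 = 1248.9
Services: -425.4 - 511.1 + 467.6 + 908.4 - 318.3 = 121.2
Primary income: -215.1 - 335.5 = -550.6
Secondary income: 159.8 - 124.1 = 35.7
Current account = 1248.9 + 121.2 + (-550.6) + 35.7 = 855.2
(Excluded from the current account — financial account: purchases of foreign government bonds by domestic residents 1489.0, domestic pension funds' purchases of foreign equities 476.8, foreign purchases of domestic corporate bonds 1134.5, foreign purchases of equities on the domestic stock exchange 806.4; capital account: sale of embassy land to a foreign government 109.7, acquisition of foreign patents and trademarks (non-produced assets) 159.5.)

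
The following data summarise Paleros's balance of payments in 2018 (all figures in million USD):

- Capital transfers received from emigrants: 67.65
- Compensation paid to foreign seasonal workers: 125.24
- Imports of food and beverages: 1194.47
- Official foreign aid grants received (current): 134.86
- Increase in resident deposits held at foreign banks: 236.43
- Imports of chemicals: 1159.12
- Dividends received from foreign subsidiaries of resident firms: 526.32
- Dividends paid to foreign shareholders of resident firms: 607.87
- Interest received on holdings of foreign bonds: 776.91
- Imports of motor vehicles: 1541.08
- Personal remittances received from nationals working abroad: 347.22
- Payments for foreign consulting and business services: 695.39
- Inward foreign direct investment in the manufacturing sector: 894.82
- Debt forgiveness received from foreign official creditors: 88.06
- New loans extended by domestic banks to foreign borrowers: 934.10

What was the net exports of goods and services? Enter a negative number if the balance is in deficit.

-4590.06

Goods: -1194.47 - 1541.08 - 1159.12 = -3894.67
Services: -695.39
Trade balance = -3894.67 + (-695.39) = -4590.06
(Excluded from the trade balance — capital account: capital transfers received from emigrants 67.65, debt forgiveness received from foreign official creditors 88.06; primary income: compensation paid to foreign seasonal workers 125.24, dividends received from foreign subsidiaries of resident firms 526.32, dividends paid to foreign shareholders of resident firms 607.87, interest received on holdings of foreign bonds 776.91; secondary income: official foreign aid grants received (current) 134.86, personal remittances received from nationals working abroad 347.22; financial account: increase in resident deposits held at foreign banks 236.43, inward foreign direct investment in the manufacturing sector 894.82, new loans extended by domestic banks to foreign borrowers 934.10.)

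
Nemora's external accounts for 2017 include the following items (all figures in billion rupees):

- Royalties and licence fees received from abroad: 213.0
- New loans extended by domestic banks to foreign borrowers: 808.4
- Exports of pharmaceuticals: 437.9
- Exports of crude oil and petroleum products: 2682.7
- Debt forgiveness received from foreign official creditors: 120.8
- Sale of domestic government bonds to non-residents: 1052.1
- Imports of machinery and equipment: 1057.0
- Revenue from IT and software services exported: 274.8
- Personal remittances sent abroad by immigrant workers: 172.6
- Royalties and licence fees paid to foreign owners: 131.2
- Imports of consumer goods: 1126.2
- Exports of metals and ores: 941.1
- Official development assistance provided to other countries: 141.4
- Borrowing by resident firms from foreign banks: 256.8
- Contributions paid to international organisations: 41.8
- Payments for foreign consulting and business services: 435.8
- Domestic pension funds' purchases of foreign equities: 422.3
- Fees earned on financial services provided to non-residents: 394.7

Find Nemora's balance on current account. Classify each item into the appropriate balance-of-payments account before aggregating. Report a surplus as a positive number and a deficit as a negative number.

Goods: 437.9 + 941.1 - 1126.2 + 2682.7 - 1057.0 = 1878.5
Services: 213.0 - 435.8 + 394.7 + 274.8 - 131.2 = 315.5
Secondary income: -172.6 - 141.4 - 41.8 = -355.8
Current account = 1878.5 + 315.5 + (-355.8) = 1838.2
(Excluded from the current account — financial account: new loans extended by domestic banks to foreign borrowers 808.4, sale of domestic government bonds to non-residents 1052.1, borrowing by resident firms from foreign banks 256.8, domestic pension funds' purchases of foreign equities 422.3; capital account: debt forgiveness received from foreign official creditors 120.8.)

1838.2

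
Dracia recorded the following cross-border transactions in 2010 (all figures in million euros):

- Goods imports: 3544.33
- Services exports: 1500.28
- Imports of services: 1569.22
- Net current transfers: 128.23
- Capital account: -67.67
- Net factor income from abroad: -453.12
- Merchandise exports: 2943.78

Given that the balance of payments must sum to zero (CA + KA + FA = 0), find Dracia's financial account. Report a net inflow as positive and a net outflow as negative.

1062.05

Goods balance = 2943.78 - 3544.33 = -600.55
Services balance = 1500.28 - 1569.22 = -68.94
Trade balance (goods + services) = -600.55 + (-68.94) = -669.49
Net primary income = -453.12
Net secondary income = 128.23
Current account = -669.49 + (-453.12) + 128.23 = -994.38
Financial account = -(-994.38 + (-67.67)) = 1062.05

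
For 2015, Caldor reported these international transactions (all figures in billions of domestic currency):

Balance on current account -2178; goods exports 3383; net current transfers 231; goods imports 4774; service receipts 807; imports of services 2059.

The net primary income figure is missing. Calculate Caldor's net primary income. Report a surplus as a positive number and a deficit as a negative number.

234

Current account = goods balance + services balance + net primary income + net secondary income
Sum of the known components = -2412
Net primary income = CA - (known components) = -2178 - (-2412) = 234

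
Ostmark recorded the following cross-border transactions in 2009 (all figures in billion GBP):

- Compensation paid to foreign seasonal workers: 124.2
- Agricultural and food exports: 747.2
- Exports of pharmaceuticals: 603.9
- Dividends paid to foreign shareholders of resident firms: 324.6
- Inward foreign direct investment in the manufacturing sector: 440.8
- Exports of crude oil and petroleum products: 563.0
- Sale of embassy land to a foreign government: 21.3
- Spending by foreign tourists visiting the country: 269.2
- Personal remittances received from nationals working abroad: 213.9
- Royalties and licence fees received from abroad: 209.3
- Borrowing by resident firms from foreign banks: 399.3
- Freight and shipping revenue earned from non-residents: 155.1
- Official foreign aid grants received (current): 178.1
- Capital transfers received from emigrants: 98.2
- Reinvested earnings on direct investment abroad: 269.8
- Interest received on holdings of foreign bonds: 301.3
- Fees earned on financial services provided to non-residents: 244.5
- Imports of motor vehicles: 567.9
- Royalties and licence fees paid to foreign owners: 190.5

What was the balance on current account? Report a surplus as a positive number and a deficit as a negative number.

Goods: 747.2 - 567.9 + 563.0 + 603.9 = 1346.2
Services: -190.5 + 244.5 + 269.2 + 155.1 + 209.3 = 687.6
Primary income: -124.2 + 301.3 + 269.8 - 324.6 = 122.3
Secondary income: 178.1 + 213.9 = 392.0
Current account = 1346.2 + 687.6 + 122.3 + 392.0 = 2548.1
(Excluded from the current account — financial account: inward foreign direct investment in the manufacturing sector 440.8, borrowing by resident firms from foreign banks 399.3; capital account: sale of embassy land to a foreign government 21.3, capital transfers received from emigrants 98.2.)

2548.1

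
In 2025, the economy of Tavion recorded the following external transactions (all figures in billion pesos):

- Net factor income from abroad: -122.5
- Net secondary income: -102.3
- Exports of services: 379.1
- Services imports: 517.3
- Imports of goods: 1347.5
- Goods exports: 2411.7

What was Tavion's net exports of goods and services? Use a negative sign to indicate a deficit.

Goods balance = 2411.7 - 1347.5 = 1064.2
Services balance = 379.1 - 517.3 = -138.2
Trade balance (goods + services) = 1064.2 + (-138.2) = 926.0

926.0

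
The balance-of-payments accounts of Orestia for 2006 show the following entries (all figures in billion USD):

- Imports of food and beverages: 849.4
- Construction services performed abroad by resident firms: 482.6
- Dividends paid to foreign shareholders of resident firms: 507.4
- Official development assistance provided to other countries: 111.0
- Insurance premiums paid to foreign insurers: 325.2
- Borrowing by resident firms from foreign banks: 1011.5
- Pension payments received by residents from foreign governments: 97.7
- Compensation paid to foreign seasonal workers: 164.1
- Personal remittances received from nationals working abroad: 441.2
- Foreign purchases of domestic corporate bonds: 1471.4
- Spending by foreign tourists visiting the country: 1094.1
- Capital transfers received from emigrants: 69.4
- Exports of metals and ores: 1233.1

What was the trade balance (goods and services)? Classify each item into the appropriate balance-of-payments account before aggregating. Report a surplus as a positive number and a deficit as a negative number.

1635.2

Goods: 1233.1 - 849.4 = 383.7
Services: 482.6 - 325.2 + 1094.1 = 1251.5
Trade balance = 383.7 + 1251.5 = 1635.2
(Excluded from the trade balance — primary income: dividends paid to foreign shareholders of resident firms 507.4, compensation paid to foreign seasonal workers 164.1; secondary income: official development assistance provided to other countries 111.0, pension payments received by residents from foreign governments 97.7, personal remittances received from nationals working abroad 441.2; financial account: borrowing by resident firms from foreign banks 1011.5, foreign purchases of domestic corporate bonds 1471.4; capital account: capital transfers received from emigrants 69.4.)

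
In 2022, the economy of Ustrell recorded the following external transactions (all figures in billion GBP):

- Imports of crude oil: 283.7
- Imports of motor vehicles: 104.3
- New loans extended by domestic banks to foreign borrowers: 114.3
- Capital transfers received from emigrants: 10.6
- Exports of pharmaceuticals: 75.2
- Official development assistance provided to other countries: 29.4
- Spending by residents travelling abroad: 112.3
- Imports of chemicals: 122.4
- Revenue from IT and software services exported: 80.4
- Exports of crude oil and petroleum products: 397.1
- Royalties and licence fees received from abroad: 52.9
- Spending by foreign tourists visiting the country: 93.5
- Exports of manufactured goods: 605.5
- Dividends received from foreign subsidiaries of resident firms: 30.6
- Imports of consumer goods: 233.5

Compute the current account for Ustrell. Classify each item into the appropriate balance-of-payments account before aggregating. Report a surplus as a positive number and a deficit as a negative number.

Goods: -233.5 + 605.5 + 75.2 - 122.4 + 397.1 - 104.3 - 283.7 = 333.9
Services: -112.3 + 80.4 + 93.5 + 52.9 = 114.5
Primary income: 30.6
Secondary income: -29.4
Current account = 333.9 + 114.5 + 30.6 + (-29.4) = 449.6
(Excluded from the current account — financial account: new loans extended by domestic banks to foreign borrowers 114.3; capital account: capital transfers received from emigrants 10.6.)

449.6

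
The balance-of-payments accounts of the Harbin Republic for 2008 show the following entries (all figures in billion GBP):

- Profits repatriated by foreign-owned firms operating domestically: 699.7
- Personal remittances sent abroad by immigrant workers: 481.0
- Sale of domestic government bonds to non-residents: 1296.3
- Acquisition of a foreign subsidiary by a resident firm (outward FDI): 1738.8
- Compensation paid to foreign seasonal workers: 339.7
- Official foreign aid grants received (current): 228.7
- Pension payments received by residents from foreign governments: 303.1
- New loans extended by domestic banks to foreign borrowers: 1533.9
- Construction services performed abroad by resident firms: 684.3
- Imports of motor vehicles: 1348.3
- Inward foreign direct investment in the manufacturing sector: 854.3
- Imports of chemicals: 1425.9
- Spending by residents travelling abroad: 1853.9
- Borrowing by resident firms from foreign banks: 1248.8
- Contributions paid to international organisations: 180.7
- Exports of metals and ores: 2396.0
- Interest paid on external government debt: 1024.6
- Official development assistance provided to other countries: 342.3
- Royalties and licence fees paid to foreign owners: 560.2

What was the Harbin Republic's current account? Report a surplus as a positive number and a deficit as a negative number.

Goods: 2396.0 - 1425.9 - 1348.3 = -378.2
Services: -1853.9 + 684.3 - 560.2 = -1729.8
Primary income: -339.7 - 1024.6 - 699.7 = -2064.0
Secondary income: -481.0 + 303.1 - 342.3 - 180.7 + 228.7 = -472.2
Current account = (-378.2) + (-1729.8) + (-2064.0) + (-472.2) = -4644.2
(Excluded from the current account — financial account: sale of domestic government bonds to non-residents 1296.3, acquisition of a foreign subsidiary by a resident firm (outward FDI) 1738.8, new loans extended by domestic banks to foreign borrowers 1533.9, inward foreign direct investment in the manufacturing sector 854.3, borrowing by resident firms from foreign banks 1248.8.)

-4644.2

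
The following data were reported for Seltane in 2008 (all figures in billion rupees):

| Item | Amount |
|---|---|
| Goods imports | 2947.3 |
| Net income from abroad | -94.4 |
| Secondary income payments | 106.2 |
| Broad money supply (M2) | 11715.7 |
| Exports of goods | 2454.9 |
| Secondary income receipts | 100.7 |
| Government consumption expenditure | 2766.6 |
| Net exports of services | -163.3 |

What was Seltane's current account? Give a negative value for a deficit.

-755.6

Goods balance = 2454.9 - 2947.3 = -492.4
Services balance = -163.3
Trade balance (goods + services) = -492.4 + (-163.3) = -655.7
Net primary income = -94.4
Net secondary income = 100.7 - 106.2 = -5.5
Current account = -655.7 + (-94.4) + (-5.5) = -755.6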